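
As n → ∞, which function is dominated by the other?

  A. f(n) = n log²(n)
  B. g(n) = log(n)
B

f(n) = n log²(n) is O(n log² n), while g(n) = log(n) is O(log n).
Since O(log n) grows slower than O(n log² n), g(n) is dominated.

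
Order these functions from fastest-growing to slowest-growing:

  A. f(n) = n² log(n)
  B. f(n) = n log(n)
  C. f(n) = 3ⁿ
C > A > B

Comparing growth rates:
C = 3ⁿ is O(3ⁿ)
A = n² log(n) is O(n² log n)
B = n log(n) is O(n log n)

Therefore, the order from fastest to slowest is: C > A > B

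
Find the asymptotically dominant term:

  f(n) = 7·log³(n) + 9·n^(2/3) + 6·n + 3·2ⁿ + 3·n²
3·2ⁿ

Looking at each term:
  - 7·log³(n) is O(log³ n)
  - 9·n^(2/3) is O(n^(2/3))
  - 6·n is O(n)
  - 3·2ⁿ is O(2ⁿ)
  - 3·n² is O(n²)

The term 3·2ⁿ (O(2ⁿ)) grows fastest and dominates all others.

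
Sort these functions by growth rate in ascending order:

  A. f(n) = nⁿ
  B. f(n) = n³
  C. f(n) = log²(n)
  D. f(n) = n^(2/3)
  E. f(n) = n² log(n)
C < D < E < B < A

Comparing growth rates:
C = log²(n) is O(log² n)
D = n^(2/3) is O(n^(2/3))
E = n² log(n) is O(n² log n)
B = n³ is O(n³)
A = nⁿ is O(nⁿ)

Therefore, the order from slowest to fastest is: C < D < E < B < A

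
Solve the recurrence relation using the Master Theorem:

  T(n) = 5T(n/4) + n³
Θ(n³)

Master Theorem: a = 5, b = 4, f(n) = n³.
Compute the critical exponent d = log₄(5) = 1.161.
Compare f(n) = Θ(n³) against n^d:
  k = 3 > d = 1.161, so f(n) = Ω(n^(d+ε)) — Case 3.
  Regularity: a·(n/b)^3/n^3 = a/b^3 = 5/64 < 1 ✓.
  The top-level work dominates: T(n) = Θ(f(n)) = Θ(n³).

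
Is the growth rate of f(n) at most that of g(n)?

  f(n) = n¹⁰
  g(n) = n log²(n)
False

f(n) = n¹⁰ is O(n¹⁰), and g(n) = n log²(n) is O(n log² n).
Since O(n¹⁰) grows faster than O(n log² n), f(n) = O(g(n)) is false.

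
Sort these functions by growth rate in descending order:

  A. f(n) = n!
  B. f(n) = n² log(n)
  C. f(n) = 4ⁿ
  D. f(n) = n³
A > C > D > B

Comparing growth rates:
A = n! is O(n!)
C = 4ⁿ is O(4ⁿ)
D = n³ is O(n³)
B = n² log(n) is O(n² log n)

Therefore, the order from fastest to slowest is: A > C > D > B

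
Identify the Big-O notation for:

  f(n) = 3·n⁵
O(n⁵)

The dominant term in 3·n⁵ is 3·n⁵, which is Θ(n⁵).
Constants are absorbed, so the tightest bound is O(n⁵).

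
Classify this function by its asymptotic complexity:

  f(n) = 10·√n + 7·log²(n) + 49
O(√n)

The dominant term in 10·√n + 7·log²(n) + 49 is 10·√n, which is Θ(√n).
Lower-order terms (7·log²(n), 49) are asymptotically negligible.
Constants are absorbed, so the tightest bound is O(√n).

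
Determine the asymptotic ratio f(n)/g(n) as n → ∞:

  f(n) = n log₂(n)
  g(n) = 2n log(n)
1/(2*log(2))

Since n log₂(n) and 2n log(n) have the same growth rate (O(n log n)),
the ratio converges to a constant: 1/(2*log(2)).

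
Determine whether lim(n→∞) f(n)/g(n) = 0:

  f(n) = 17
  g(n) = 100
False

f(n) = 17 is O(1), and g(n) = 100 is O(1).
Since they have the same growth rate, f(n) = o(g(n)) is false.
(f = o(g) requires f to grow strictly slower, not equal.)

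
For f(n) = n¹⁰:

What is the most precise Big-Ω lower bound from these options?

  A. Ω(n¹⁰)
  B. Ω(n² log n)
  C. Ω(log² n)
A

f(n) = n¹⁰ is Ω(n¹⁰).
All listed options are valid Big-Ω bounds (lower bounds),
but Ω(n¹⁰) is the tightest (largest valid bound).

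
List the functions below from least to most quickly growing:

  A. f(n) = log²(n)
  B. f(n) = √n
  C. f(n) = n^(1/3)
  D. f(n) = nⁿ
A < C < B < D

Comparing growth rates:
A = log²(n) is O(log² n)
C = n^(1/3) is O(n^(1/3))
B = √n is O(√n)
D = nⁿ is O(nⁿ)

Therefore, the order from slowest to fastest is: A < C < B < D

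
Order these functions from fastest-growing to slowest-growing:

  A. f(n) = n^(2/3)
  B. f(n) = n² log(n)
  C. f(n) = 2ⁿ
C > B > A

Comparing growth rates:
C = 2ⁿ is O(2ⁿ)
B = n² log(n) is O(n² log n)
A = n^(2/3) is O(n^(2/3))

Therefore, the order from fastest to slowest is: C > B > A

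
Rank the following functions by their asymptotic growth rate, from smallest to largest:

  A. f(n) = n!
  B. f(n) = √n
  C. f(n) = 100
C < B < A

Comparing growth rates:
C = 100 is O(1)
B = √n is O(√n)
A = n! is O(n!)

Therefore, the order from slowest to fastest is: C < B < A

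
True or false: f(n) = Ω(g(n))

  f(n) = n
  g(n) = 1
True

f(n) = n is O(n), and g(n) = 1 is O(1).
Since O(n) grows at least as fast as O(1), f(n) = Ω(g(n)) is true.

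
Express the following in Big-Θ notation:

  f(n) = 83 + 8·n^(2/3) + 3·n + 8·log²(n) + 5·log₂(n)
Θ(n)

Order the terms by growth rate: 83 ≺ 5·log₂(n) ≺ 8·log²(n) ≺ 8·n^(2/3) ≺ 3·n.
The fastest-growing term 3·n dominates as n → ∞; dropping its constant factor gives Θ(n).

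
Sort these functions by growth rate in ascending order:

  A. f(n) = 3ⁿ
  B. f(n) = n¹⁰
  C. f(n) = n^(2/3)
C < B < A

Comparing growth rates:
C = n^(2/3) is O(n^(2/3))
B = n¹⁰ is O(n¹⁰)
A = 3ⁿ is O(3ⁿ)

Therefore, the order from slowest to fastest is: C < B < A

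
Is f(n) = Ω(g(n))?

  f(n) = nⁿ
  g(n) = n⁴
True

f(n) = nⁿ is O(nⁿ), and g(n) = n⁴ is O(n⁴).
Since O(nⁿ) grows at least as fast as O(n⁴), f(n) = Ω(g(n)) is true.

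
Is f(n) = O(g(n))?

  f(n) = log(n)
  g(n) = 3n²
True

f(n) = log(n) is O(log n), and g(n) = 3n² is O(n²).
Since O(log n) ⊆ O(n²) (f grows no faster than g), f(n) = O(g(n)) is true.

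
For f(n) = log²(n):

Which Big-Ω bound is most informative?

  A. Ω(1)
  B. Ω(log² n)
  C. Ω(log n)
B

f(n) = log²(n) is Ω(log² n).
All listed options are valid Big-Ω bounds (lower bounds),
but Ω(log² n) is the tightest (largest valid bound).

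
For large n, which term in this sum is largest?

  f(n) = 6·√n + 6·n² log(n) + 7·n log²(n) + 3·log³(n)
6·n² log(n)

Looking at each term:
  - 6·√n is O(√n)
  - 6·n² log(n) is O(n² log n)
  - 7·n log²(n) is O(n log² n)
  - 3·log³(n) is O(log³ n)

The term 6·n² log(n) (O(n² log n)) grows fastest and dominates all others.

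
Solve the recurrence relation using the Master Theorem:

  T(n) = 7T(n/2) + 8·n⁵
Θ(n⁵)

Master Theorem: a = 7, b = 2, f(n) = 8·n⁵.
Compute the critical exponent d = log₂(7) = 2.807.
Compare f(n) = Θ(n⁵) against n^d:
  k = 5 > d = 2.807, so f(n) = Ω(n^(d+ε)) — Case 3.
  Regularity: a·(n/b)^5/n^5 = a/b^5 = 7/32 < 1 ✓.
  The top-level work dominates: T(n) = Θ(f(n)) = Θ(n⁵).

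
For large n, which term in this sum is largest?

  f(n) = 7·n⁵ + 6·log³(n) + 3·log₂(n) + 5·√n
7·n⁵

Looking at each term:
  - 7·n⁵ is O(n⁵)
  - 6·log³(n) is O(log³ n)
  - 3·log₂(n) is O(log n)
  - 5·√n is O(√n)

The term 7·n⁵ (O(n⁵)) grows fastest and dominates all others.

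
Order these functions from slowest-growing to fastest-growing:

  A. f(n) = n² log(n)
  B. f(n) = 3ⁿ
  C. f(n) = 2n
C < A < B

Comparing growth rates:
C = 2n is O(n)
A = n² log(n) is O(n² log n)
B = 3ⁿ is O(3ⁿ)

Therefore, the order from slowest to fastest is: C < A < B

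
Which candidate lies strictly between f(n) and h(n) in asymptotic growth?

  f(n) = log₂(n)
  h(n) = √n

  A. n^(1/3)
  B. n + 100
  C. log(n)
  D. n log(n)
A

We need g(n) with log₂(n) = o(g(n)) and g(n) = o(√n), i.e. O(log n) ≺ g ≺ O(√n).
Check each option:
  A. n^(1/3) — O(n^(1/3)) is strictly between O(log n) and O(√n) ✓
  B. n + 100 — O(n) does not grow strictly slower than h(n)
  C. log(n) — O(log n) does not grow strictly faster than f(n)
  D. n log(n) — O(n log n) does not grow strictly slower than h(n)

Only option A (n^(1/3)) lies strictly between.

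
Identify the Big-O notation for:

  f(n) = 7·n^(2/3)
O(n^(2/3))

The dominant term in 7·n^(2/3) is 7·n^(2/3), which is Θ(n^(2/3)).
Constants are absorbed, so the tightest bound is O(n^(2/3)).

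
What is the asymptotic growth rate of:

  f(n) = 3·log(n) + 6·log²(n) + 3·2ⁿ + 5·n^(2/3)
Θ(2ⁿ)

Order the terms by growth rate: 3·log(n) ≺ 6·log²(n) ≺ 5·n^(2/3) ≺ 3·2ⁿ.
The fastest-growing term 3·2ⁿ dominates as n → ∞; dropping its constant factor gives Θ(2ⁿ).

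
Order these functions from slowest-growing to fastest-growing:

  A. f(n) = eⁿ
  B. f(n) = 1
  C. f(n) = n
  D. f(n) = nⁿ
B < C < A < D

Comparing growth rates:
B = 1 is O(1)
C = n is O(n)
A = eⁿ is O(eⁿ)
D = nⁿ is O(nⁿ)

Therefore, the order from slowest to fastest is: B < C < A < D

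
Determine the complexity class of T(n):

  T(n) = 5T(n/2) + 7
Θ(n^log₂(5))

Master Theorem: a = 5, b = 2, f(n) = 7.
Compute the critical exponent d = log₂(5) = 2.322.
Compare f(n) = Θ(1) against n^d:
  k = 0 < d = 2.322, so f(n) = O(n^(d-ε)) — Case 1.
  The recursion cost dominates: T(n) = Θ(n^d) = Θ(n^log₂(5)).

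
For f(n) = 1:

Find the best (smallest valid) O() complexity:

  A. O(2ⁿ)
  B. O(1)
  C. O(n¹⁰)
B

f(n) = 1 is O(1).
All listed options are valid Big-O bounds (upper bounds),
but O(1) is the tightest (smallest valid bound).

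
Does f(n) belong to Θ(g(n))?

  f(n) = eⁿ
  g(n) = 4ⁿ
False

f(n) = eⁿ is O(eⁿ), and g(n) = 4ⁿ is O(4ⁿ).
Since they have different growth rates, f(n) = Θ(g(n)) is false.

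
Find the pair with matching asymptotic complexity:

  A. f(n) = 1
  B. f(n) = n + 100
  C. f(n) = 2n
B and C

Examining each function:
  A. 1 is O(1)
  B. n + 100 is O(n)
  C. 2n is O(n)

Functions B and C both have the same complexity class.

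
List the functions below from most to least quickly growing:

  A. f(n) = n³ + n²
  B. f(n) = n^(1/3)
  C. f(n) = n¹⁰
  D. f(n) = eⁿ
D > C > A > B

Comparing growth rates:
D = eⁿ is O(eⁿ)
C = n¹⁰ is O(n¹⁰)
A = n³ + n² is O(n³)
B = n^(1/3) is O(n^(1/3))

Therefore, the order from fastest to slowest is: D > C > A > B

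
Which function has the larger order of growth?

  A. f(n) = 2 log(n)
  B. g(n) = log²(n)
B

f(n) = 2 log(n) is O(log n), while g(n) = log²(n) is O(log² n).
Since O(log² n) grows faster than O(log n), g(n) dominates.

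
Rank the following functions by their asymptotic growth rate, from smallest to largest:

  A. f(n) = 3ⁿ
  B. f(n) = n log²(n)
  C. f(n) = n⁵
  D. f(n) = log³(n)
D < B < C < A

Comparing growth rates:
D = log³(n) is O(log³ n)
B = n log²(n) is O(n log² n)
C = n⁵ is O(n⁵)
A = 3ⁿ is O(3ⁿ)

Therefore, the order from slowest to fastest is: D < B < C < A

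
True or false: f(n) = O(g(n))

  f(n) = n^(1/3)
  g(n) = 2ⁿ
True

f(n) = n^(1/3) is O(n^(1/3)), and g(n) = 2ⁿ is O(2ⁿ).
Since O(n^(1/3)) ⊆ O(2ⁿ) (f grows no faster than g), f(n) = O(g(n)) is true.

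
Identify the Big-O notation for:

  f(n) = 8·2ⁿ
O(2ⁿ)

The dominant term in 8·2ⁿ is 8·2ⁿ, which is Θ(2ⁿ).
Constants are absorbed, so the tightest bound is O(2ⁿ).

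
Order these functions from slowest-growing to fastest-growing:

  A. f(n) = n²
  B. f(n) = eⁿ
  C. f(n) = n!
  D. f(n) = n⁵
A < D < B < C

Comparing growth rates:
A = n² is O(n²)
D = n⁵ is O(n⁵)
B = eⁿ is O(eⁿ)
C = n! is O(n!)

Therefore, the order from slowest to fastest is: A < D < B < C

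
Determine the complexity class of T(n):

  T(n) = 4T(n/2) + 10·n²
Θ(n² log n)

Master Theorem: a = 4, b = 2, f(n) = 10·n².
Compute the critical exponent d = log₂(4) = 2.
Compare f(n) = Θ(n²) against n^d:
  k = 2 = d, so f(n) = Θ(n^d) — Case 2.
  Work is balanced across levels: T(n) = Θ(n^d log n) = Θ(n² log n).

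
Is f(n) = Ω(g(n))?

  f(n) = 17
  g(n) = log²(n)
False

f(n) = 17 is O(1), and g(n) = log²(n) is O(log² n).
Since O(1) grows slower than O(log² n), f(n) = Ω(g(n)) is false.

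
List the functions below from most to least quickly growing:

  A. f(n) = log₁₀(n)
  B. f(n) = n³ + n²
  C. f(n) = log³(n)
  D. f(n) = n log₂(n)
B > D > C > A

Comparing growth rates:
B = n³ + n² is O(n³)
D = n log₂(n) is O(n log n)
C = log³(n) is O(log³ n)
A = log₁₀(n) is O(log n)

Therefore, the order from fastest to slowest is: B > D > C > A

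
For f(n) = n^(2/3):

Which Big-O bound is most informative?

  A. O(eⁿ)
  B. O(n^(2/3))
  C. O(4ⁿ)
B

f(n) = n^(2/3) is O(n^(2/3)).
All listed options are valid Big-O bounds (upper bounds),
but O(n^(2/3)) is the tightest (smallest valid bound).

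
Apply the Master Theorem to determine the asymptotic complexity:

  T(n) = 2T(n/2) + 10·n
Θ(n log n)

Master Theorem: a = 2, b = 2, f(n) = 10·n.
Compute the critical exponent d = log₂(2) = 1.
Compare f(n) = Θ(n) against n^d:
  k = 1 = d, so f(n) = Θ(n^d) — Case 2.
  Work is balanced across levels: T(n) = Θ(n^d log n) = Θ(n log n).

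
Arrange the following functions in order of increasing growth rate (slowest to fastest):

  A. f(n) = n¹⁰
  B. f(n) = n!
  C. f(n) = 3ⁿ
A < C < B

Comparing growth rates:
A = n¹⁰ is O(n¹⁰)
C = 3ⁿ is O(3ⁿ)
B = n! is O(n!)

Therefore, the order from slowest to fastest is: A < C < B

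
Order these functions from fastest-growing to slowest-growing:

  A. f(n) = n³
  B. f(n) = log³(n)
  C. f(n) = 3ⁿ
C > A > B

Comparing growth rates:
C = 3ⁿ is O(3ⁿ)
A = n³ is O(n³)
B = log³(n) is O(log³ n)

Therefore, the order from fastest to slowest is: C > A > B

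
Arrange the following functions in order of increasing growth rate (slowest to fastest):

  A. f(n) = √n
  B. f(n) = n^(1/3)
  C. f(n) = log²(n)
C < B < A

Comparing growth rates:
C = log²(n) is O(log² n)
B = n^(1/3) is O(n^(1/3))
A = √n is O(√n)

Therefore, the order from slowest to fastest is: C < B < A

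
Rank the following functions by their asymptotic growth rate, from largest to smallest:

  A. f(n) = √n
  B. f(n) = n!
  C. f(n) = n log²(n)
B > C > A

Comparing growth rates:
B = n! is O(n!)
C = n log²(n) is O(n log² n)
A = √n is O(√n)

Therefore, the order from fastest to slowest is: B > C > A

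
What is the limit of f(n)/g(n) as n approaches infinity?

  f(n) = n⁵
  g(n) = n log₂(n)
∞

Since n⁵ (O(n⁵)) grows faster than n log₂(n) (O(n log n)),
the ratio f(n)/g(n) → ∞ as n → ∞.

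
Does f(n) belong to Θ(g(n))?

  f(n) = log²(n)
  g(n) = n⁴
False

f(n) = log²(n) is O(log² n), and g(n) = n⁴ is O(n⁴).
Since they have different growth rates, f(n) = Θ(g(n)) is false.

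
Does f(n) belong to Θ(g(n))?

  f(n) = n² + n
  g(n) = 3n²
True

f(n) = n² + n and g(n) = 3n² are both O(n²).
Since they have the same asymptotic growth rate, f(n) = Θ(g(n)) is true.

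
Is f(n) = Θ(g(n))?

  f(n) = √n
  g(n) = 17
False

f(n) = √n is O(√n), and g(n) = 17 is O(1).
Since they have different growth rates, f(n) = Θ(g(n)) is false.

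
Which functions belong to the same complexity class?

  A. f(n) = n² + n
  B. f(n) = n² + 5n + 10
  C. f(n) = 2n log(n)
A and B

Examining each function:
  A. n² + n is O(n²)
  B. n² + 5n + 10 is O(n²)
  C. 2n log(n) is O(n log n)

Functions A and B both have the same complexity class.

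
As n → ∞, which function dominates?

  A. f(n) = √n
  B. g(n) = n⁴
B

f(n) = √n is O(√n), while g(n) = n⁴ is O(n⁴).
Since O(n⁴) grows faster than O(√n), g(n) dominates.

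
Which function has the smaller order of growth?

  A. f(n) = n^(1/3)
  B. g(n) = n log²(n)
A

f(n) = n^(1/3) is O(n^(1/3)), while g(n) = n log²(n) is O(n log² n).
Since O(n^(1/3)) grows slower than O(n log² n), f(n) is dominated.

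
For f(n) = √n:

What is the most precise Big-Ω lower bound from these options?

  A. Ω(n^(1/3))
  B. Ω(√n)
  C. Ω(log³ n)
B

f(n) = √n is Ω(√n).
All listed options are valid Big-Ω bounds (lower bounds),
but Ω(√n) is the tightest (largest valid bound).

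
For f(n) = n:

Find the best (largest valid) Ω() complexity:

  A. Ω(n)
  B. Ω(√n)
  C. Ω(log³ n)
A

f(n) = n is Ω(n).
All listed options are valid Big-Ω bounds (lower bounds),
but Ω(n) is the tightest (largest valid bound).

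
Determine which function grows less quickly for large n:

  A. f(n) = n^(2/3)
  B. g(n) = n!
A

f(n) = n^(2/3) is O(n^(2/3)), while g(n) = n! is O(n!).
Since O(n^(2/3)) grows slower than O(n!), f(n) is dominated.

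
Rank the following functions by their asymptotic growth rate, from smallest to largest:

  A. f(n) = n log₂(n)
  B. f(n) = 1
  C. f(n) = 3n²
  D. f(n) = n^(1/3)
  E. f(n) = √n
B < D < E < A < C

Comparing growth rates:
B = 1 is O(1)
D = n^(1/3) is O(n^(1/3))
E = √n is O(√n)
A = n log₂(n) is O(n log n)
C = 3n² is O(n²)

Therefore, the order from slowest to fastest is: B < D < E < A < C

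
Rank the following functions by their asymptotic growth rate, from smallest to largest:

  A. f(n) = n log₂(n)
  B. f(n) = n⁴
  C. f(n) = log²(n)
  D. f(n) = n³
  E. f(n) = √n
C < E < A < D < B

Comparing growth rates:
C = log²(n) is O(log² n)
E = √n is O(√n)
A = n log₂(n) is O(n log n)
D = n³ is O(n³)
B = n⁴ is O(n⁴)

Therefore, the order from slowest to fastest is: C < E < A < D < B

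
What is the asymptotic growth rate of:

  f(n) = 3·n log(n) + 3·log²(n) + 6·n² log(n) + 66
Θ(n² log n)

Order the terms by growth rate: 66 ≺ 3·log²(n) ≺ 3·n log(n) ≺ 6·n² log(n).
The fastest-growing term 6·n² log(n) dominates as n → ∞; dropping its constant factor gives Θ(n² log n).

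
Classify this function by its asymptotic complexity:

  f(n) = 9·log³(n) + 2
O(log³ n)

The dominant term in 9·log³(n) + 2 is 9·log³(n), which is Θ(log³ n).
Lower-order terms (2) are asymptotically negligible.
Constants are absorbed, so the tightest bound is O(log³ n).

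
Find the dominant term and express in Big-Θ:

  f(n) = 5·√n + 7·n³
Θ(n³)

Order the terms by growth rate: 5·√n ≺ 7·n³.
The fastest-growing term 7·n³ dominates as n → ∞; dropping its constant factor gives Θ(n³).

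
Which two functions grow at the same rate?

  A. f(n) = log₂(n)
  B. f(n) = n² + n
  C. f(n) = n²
B and C

Examining each function:
  A. log₂(n) is O(log n)
  B. n² + n is O(n²)
  C. n² is O(n²)

Functions B and C both have the same complexity class.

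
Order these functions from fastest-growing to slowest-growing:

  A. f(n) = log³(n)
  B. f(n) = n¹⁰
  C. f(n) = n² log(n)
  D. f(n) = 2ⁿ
D > B > C > A

Comparing growth rates:
D = 2ⁿ is O(2ⁿ)
B = n¹⁰ is O(n¹⁰)
C = n² log(n) is O(n² log n)
A = log³(n) is O(log³ n)

Therefore, the order from fastest to slowest is: D > B > C > A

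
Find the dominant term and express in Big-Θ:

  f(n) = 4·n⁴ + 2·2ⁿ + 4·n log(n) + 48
Θ(2ⁿ)

Order the terms by growth rate: 48 ≺ 4·n log(n) ≺ 4·n⁴ ≺ 2·2ⁿ.
The fastest-growing term 2·2ⁿ dominates as n → ∞; dropping its constant factor gives Θ(2ⁿ).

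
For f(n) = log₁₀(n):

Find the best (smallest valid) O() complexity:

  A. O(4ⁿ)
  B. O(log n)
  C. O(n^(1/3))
B

f(n) = log₁₀(n) is O(log n).
All listed options are valid Big-O bounds (upper bounds),
but O(log n) is the tightest (smallest valid bound).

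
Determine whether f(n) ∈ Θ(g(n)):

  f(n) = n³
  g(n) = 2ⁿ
False

f(n) = n³ is O(n³), and g(n) = 2ⁿ is O(2ⁿ).
Since they have different growth rates, f(n) = Θ(g(n)) is false.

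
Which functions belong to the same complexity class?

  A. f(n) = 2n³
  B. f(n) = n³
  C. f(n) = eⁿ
A and B

Examining each function:
  A. 2n³ is O(n³)
  B. n³ is O(n³)
  C. eⁿ is O(eⁿ)

Functions A and B both have the same complexity class.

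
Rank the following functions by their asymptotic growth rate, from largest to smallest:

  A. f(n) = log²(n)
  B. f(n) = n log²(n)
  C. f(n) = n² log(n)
C > B > A

Comparing growth rates:
C = n² log(n) is O(n² log n)
B = n log²(n) is O(n log² n)
A = log²(n) is O(log² n)

Therefore, the order from fastest to slowest is: C > B > A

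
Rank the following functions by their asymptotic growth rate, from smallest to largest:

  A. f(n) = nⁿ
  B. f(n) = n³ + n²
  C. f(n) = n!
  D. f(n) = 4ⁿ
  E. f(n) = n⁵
B < E < D < C < A

Comparing growth rates:
B = n³ + n² is O(n³)
E = n⁵ is O(n⁵)
D = 4ⁿ is O(4ⁿ)
C = n! is O(n!)
A = nⁿ is O(nⁿ)

Therefore, the order from slowest to fastest is: B < E < D < C < A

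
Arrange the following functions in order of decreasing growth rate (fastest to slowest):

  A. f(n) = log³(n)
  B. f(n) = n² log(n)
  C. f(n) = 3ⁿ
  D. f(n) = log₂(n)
C > B > A > D

Comparing growth rates:
C = 3ⁿ is O(3ⁿ)
B = n² log(n) is O(n² log n)
A = log³(n) is O(log³ n)
D = log₂(n) is O(log n)

Therefore, the order from fastest to slowest is: C > B > A > D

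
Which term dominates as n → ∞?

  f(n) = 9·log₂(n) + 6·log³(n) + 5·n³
5·n³

Looking at each term:
  - 9·log₂(n) is O(log n)
  - 6·log³(n) is O(log³ n)
  - 5·n³ is O(n³)

The term 5·n³ (O(n³)) grows fastest and dominates all others.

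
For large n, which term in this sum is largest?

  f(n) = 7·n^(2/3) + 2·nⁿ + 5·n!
2·nⁿ

Looking at each term:
  - 7·n^(2/3) is O(n^(2/3))
  - 2·nⁿ is O(nⁿ)
  - 5·n! is O(n!)

The term 2·nⁿ (O(nⁿ)) grows fastest and dominates all others.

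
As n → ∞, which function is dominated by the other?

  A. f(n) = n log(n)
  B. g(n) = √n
B

f(n) = n log(n) is O(n log n), while g(n) = √n is O(√n).
Since O(√n) grows slower than O(n log n), g(n) is dominated.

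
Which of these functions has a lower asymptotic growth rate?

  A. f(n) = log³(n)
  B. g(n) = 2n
A

f(n) = log³(n) is O(log³ n), while g(n) = 2n is O(n).
Since O(log³ n) grows slower than O(n), f(n) is dominated.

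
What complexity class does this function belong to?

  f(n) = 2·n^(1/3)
O(n^(1/3))

The dominant term in 2·n^(1/3) is 2·n^(1/3), which is Θ(n^(1/3)).
Constants are absorbed, so the tightest bound is O(n^(1/3)).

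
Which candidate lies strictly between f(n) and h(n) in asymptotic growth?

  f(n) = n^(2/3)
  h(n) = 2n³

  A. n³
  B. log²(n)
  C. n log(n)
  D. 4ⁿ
C

We need g(n) with n^(2/3) = o(g(n)) and g(n) = o(2n³), i.e. O(n^(2/3)) ≺ g ≺ O(n³).
Check each option:
  A. n³ — O(n³) does not grow strictly slower than h(n)
  B. log²(n) — O(log² n) does not grow strictly faster than f(n)
  C. n log(n) — O(n log n) is strictly between O(n^(2/3)) and O(n³) ✓
  D. 4ⁿ — O(4ⁿ) does not grow strictly slower than h(n)

Only option C (n log(n)) lies strictly between.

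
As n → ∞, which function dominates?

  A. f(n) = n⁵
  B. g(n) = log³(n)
A

f(n) = n⁵ is O(n⁵), while g(n) = log³(n) is O(log³ n).
Since O(n⁵) grows faster than O(log³ n), f(n) dominates.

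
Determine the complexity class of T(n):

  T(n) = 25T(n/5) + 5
Θ(n²)

Master Theorem: a = 25, b = 5, f(n) = 5.
Compute the critical exponent d = log₅(25) = 2.
Compare f(n) = Θ(1) against n^d:
  k = 0 < d = 2, so f(n) = O(n^(d-ε)) — Case 1.
  The recursion cost dominates: T(n) = Θ(n^d) = Θ(n²).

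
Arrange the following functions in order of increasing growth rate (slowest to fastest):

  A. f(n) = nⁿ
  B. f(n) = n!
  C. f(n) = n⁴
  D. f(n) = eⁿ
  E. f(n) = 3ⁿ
C < D < E < B < A

Comparing growth rates:
C = n⁴ is O(n⁴)
D = eⁿ is O(eⁿ)
E = 3ⁿ is O(3ⁿ)
B = n! is O(n!)
A = nⁿ is O(nⁿ)

Therefore, the order from slowest to fastest is: C < D < E < B < A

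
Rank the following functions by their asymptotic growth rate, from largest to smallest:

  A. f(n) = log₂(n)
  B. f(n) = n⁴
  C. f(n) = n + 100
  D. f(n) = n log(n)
B > D > C > A

Comparing growth rates:
B = n⁴ is O(n⁴)
D = n log(n) is O(n log n)
C = n + 100 is O(n)
A = log₂(n) is O(log n)

Therefore, the order from fastest to slowest is: B > D > C > A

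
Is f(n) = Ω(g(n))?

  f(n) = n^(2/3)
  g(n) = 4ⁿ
False

f(n) = n^(2/3) is O(n^(2/3)), and g(n) = 4ⁿ is O(4ⁿ).
Since O(n^(2/3)) grows slower than O(4ⁿ), f(n) = Ω(g(n)) is false.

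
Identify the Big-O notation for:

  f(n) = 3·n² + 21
O(n²)

The dominant term in 3·n² + 21 is 3·n², which is Θ(n²).
Lower-order terms (21) are asymptotically negligible.
Constants are absorbed, so the tightest bound is O(n²).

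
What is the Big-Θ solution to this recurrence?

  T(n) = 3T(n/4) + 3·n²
Θ(n²)

Master Theorem: a = 3, b = 4, f(n) = 3·n².
Compute the critical exponent d = log₄(3) = 0.792.
Compare f(n) = Θ(n²) against n^d:
  k = 2 > d = 0.792, so f(n) = Ω(n^(d+ε)) — Case 3.
  Regularity: a·(n/b)^2/n^2 = a/b^2 = 3/16 < 1 ✓.
  The top-level work dominates: T(n) = Θ(f(n)) = Θ(n²).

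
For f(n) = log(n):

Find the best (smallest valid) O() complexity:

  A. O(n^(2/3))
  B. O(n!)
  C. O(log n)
C

f(n) = log(n) is O(log n).
All listed options are valid Big-O bounds (upper bounds),
but O(log n) is the tightest (smallest valid bound).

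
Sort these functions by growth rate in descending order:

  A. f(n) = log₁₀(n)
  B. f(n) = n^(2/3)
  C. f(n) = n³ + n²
C > B > A

Comparing growth rates:
C = n³ + n² is O(n³)
B = n^(2/3) is O(n^(2/3))
A = log₁₀(n) is O(log n)

Therefore, the order from fastest to slowest is: C > B > A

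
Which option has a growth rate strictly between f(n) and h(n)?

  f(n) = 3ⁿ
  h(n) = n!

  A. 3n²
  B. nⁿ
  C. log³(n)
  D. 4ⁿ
D

We need g(n) with 3ⁿ = o(g(n)) and g(n) = o(n!), i.e. O(3ⁿ) ≺ g ≺ O(n!).
Check each option:
  A. 3n² — O(n²) does not grow strictly faster than f(n)
  B. nⁿ — O(nⁿ) does not grow strictly slower than h(n)
  C. log³(n) — O(log³ n) does not grow strictly faster than f(n)
  D. 4ⁿ — O(4ⁿ) is strictly between O(3ⁿ) and O(n!) ✓

Only option D (4ⁿ) lies strictly between.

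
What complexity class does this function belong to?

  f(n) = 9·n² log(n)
O(n² log n)

The dominant term in 9·n² log(n) is 9·n² log(n), which is Θ(n² log n).
Constants are absorbed, so the tightest bound is O(n² log n).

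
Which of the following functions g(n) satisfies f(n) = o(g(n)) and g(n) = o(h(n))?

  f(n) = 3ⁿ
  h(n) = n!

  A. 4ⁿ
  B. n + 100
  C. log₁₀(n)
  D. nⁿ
A

We need g(n) with 3ⁿ = o(g(n)) and g(n) = o(n!), i.e. O(3ⁿ) ≺ g ≺ O(n!).
Check each option:
  A. 4ⁿ — O(4ⁿ) is strictly between O(3ⁿ) and O(n!) ✓
  B. n + 100 — O(n) does not grow strictly faster than f(n)
  C. log₁₀(n) — O(log n) does not grow strictly faster than f(n)
  D. nⁿ — O(nⁿ) does not grow strictly slower than h(n)

Only option A (4ⁿ) lies strictly between.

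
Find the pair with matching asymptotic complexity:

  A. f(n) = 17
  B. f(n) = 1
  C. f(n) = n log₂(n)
A and B

Examining each function:
  A. 17 is O(1)
  B. 1 is O(1)
  C. n log₂(n) is O(n log n)

Functions A and B both have the same complexity class.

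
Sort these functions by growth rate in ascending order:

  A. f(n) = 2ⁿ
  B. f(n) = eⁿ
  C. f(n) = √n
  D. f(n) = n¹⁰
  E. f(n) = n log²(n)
C < E < D < A < B

Comparing growth rates:
C = √n is O(√n)
E = n log²(n) is O(n log² n)
D = n¹⁰ is O(n¹⁰)
A = 2ⁿ is O(2ⁿ)
B = eⁿ is O(eⁿ)

Therefore, the order from slowest to fastest is: C < E < D < A < B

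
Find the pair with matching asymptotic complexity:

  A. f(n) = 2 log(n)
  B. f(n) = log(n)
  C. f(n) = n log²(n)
A and B

Examining each function:
  A. 2 log(n) is O(log n)
  B. log(n) is O(log n)
  C. n log²(n) is O(n log² n)

Functions A and B both have the same complexity class.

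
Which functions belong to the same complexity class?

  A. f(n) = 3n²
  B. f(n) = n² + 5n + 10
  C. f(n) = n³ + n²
A and B

Examining each function:
  A. 3n² is O(n²)
  B. n² + 5n + 10 is O(n²)
  C. n³ + n² is O(n³)

Functions A and B both have the same complexity class.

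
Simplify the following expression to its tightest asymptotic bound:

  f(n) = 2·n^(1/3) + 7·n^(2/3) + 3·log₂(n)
Θ(n^(2/3))

Order the terms by growth rate: 3·log₂(n) ≺ 2·n^(1/3) ≺ 7·n^(2/3).
The fastest-growing term 7·n^(2/3) dominates as n → ∞; dropping its constant factor gives Θ(n^(2/3)).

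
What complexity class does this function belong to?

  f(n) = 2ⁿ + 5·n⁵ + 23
O(2ⁿ)

The dominant term in 2ⁿ + 5·n⁵ + 23 is 2ⁿ, which is Θ(2ⁿ).
Lower-order terms (5·n⁵, 23) are asymptotically negligible.
Constants are absorbed, so the tightest bound is O(2ⁿ).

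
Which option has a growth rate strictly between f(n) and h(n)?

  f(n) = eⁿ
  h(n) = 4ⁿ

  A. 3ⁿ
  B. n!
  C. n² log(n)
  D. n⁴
A

We need g(n) with eⁿ = o(g(n)) and g(n) = o(4ⁿ), i.e. O(eⁿ) ≺ g ≺ O(4ⁿ).
Check each option:
  A. 3ⁿ — O(3ⁿ) is strictly between O(eⁿ) and O(4ⁿ) ✓
  B. n! — O(n!) does not grow strictly slower than h(n)
  C. n² log(n) — O(n² log n) does not grow strictly faster than f(n)
  D. n⁴ — O(n⁴) does not grow strictly faster than f(n)

Only option A (3ⁿ) lies strictly between.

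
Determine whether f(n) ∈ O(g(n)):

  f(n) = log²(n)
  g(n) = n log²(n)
True

f(n) = log²(n) is O(log² n), and g(n) = n log²(n) is O(n log² n).
Since O(log² n) ⊆ O(n log² n) (f grows no faster than g), f(n) = O(g(n)) is true.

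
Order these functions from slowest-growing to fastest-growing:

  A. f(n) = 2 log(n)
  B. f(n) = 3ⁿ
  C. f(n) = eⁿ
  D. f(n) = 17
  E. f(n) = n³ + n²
D < A < E < C < B

Comparing growth rates:
D = 17 is O(1)
A = 2 log(n) is O(log n)
E = n³ + n² is O(n³)
C = eⁿ is O(eⁿ)
B = 3ⁿ is O(3ⁿ)

Therefore, the order from slowest to fastest is: D < A < E < C < B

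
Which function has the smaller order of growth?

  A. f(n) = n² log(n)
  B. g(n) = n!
A

f(n) = n² log(n) is O(n² log n), while g(n) = n! is O(n!).
Since O(n² log n) grows slower than O(n!), f(n) is dominated.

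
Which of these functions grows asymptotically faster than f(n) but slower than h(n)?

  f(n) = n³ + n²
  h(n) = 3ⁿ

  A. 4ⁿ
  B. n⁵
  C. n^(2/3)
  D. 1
B

We need g(n) with n³ + n² = o(g(n)) and g(n) = o(3ⁿ), i.e. O(n³) ≺ g ≺ O(3ⁿ).
Check each option:
  A. 4ⁿ — O(4ⁿ) does not grow strictly slower than h(n)
  B. n⁵ — O(n⁵) is strictly between O(n³) and O(3ⁿ) ✓
  C. n^(2/3) — O(n^(2/3)) does not grow strictly faster than f(n)
  D. 1 — O(1) does not grow strictly faster than f(n)

Only option B (n⁵) lies strictly between.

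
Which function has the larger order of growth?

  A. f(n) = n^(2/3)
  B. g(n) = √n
A

f(n) = n^(2/3) is O(n^(2/3)), while g(n) = √n is O(√n).
Since O(n^(2/3)) grows faster than O(√n), f(n) dominates.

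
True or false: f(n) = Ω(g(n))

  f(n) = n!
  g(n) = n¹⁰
True

f(n) = n! is O(n!), and g(n) = n¹⁰ is O(n¹⁰).
Since O(n!) grows at least as fast as O(n¹⁰), f(n) = Ω(g(n)) is true.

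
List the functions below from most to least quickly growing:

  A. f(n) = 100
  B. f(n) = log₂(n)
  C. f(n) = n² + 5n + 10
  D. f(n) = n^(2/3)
C > D > B > A

Comparing growth rates:
C = n² + 5n + 10 is O(n²)
D = n^(2/3) is O(n^(2/3))
B = log₂(n) is O(log n)
A = 100 is O(1)

Therefore, the order from fastest to slowest is: C > D > B > A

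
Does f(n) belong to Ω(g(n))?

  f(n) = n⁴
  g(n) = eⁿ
False

f(n) = n⁴ is O(n⁴), and g(n) = eⁿ is O(eⁿ).
Since O(n⁴) grows slower than O(eⁿ), f(n) = Ω(g(n)) is false.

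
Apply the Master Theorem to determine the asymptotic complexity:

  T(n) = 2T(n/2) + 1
Θ(n)

Master Theorem: a = 2, b = 2, f(n) = 1.
Compute the critical exponent d = log₂(2) = 1.
Compare f(n) = Θ(1) against n^d:
  k = 0 < d = 1, so f(n) = O(n^(d-ε)) — Case 1.
  The recursion cost dominates: T(n) = Θ(n^d) = Θ(n).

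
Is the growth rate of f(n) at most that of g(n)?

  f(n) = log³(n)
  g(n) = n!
True

f(n) = log³(n) is O(log³ n), and g(n) = n! is O(n!).
Since O(log³ n) ⊆ O(n!) (f grows no faster than g), f(n) = O(g(n)) is true.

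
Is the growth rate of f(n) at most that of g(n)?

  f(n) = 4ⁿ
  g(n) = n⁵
False

f(n) = 4ⁿ is O(4ⁿ), and g(n) = n⁵ is O(n⁵).
Since O(4ⁿ) grows faster than O(n⁵), f(n) = O(g(n)) is false.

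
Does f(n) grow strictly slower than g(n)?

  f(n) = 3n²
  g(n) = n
False

f(n) = 3n² is O(n²), and g(n) = n is O(n).
Since O(n²) grows faster than or equal to O(n), f(n) = o(g(n)) is false.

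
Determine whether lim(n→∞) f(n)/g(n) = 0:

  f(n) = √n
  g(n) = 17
False

f(n) = √n is O(√n), and g(n) = 17 is O(1).
Since O(√n) grows faster than or equal to O(1), f(n) = o(g(n)) is false.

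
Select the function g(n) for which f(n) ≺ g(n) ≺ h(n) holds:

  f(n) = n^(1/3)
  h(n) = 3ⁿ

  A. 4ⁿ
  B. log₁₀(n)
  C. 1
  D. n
D

We need g(n) with n^(1/3) = o(g(n)) and g(n) = o(3ⁿ), i.e. O(n^(1/3)) ≺ g ≺ O(3ⁿ).
Check each option:
  A. 4ⁿ — O(4ⁿ) does not grow strictly slower than h(n)
  B. log₁₀(n) — O(log n) does not grow strictly faster than f(n)
  C. 1 — O(1) does not grow strictly faster than f(n)
  D. n — O(n) is strictly between O(n^(1/3)) and O(3ⁿ) ✓

Only option D (n) lies strictly between.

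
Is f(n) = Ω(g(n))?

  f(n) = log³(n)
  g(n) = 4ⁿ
False

f(n) = log³(n) is O(log³ n), and g(n) = 4ⁿ is O(4ⁿ).
Since O(log³ n) grows slower than O(4ⁿ), f(n) = Ω(g(n)) is false.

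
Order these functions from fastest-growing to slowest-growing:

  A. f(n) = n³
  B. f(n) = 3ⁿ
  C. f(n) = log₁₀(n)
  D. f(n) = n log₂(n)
B > A > D > C

Comparing growth rates:
B = 3ⁿ is O(3ⁿ)
A = n³ is O(n³)
D = n log₂(n) is O(n log n)
C = log₁₀(n) is O(log n)

Therefore, the order from fastest to slowest is: B > A > D > C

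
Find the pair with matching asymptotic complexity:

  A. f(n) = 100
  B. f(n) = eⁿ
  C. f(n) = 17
A and C

Examining each function:
  A. 100 is O(1)
  B. eⁿ is O(eⁿ)
  C. 17 is O(1)

Functions A and C both have the same complexity class.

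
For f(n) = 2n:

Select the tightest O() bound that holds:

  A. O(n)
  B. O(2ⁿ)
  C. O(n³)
A

f(n) = 2n is O(n).
All listed options are valid Big-O bounds (upper bounds),
but O(n) is the tightest (smallest valid bound).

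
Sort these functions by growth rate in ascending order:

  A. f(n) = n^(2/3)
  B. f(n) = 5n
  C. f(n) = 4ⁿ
A < B < C

Comparing growth rates:
A = n^(2/3) is O(n^(2/3))
B = 5n is O(n)
C = 4ⁿ is O(4ⁿ)

Therefore, the order from slowest to fastest is: A < B < C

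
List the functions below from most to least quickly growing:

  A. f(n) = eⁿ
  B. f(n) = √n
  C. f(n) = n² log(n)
A > C > B

Comparing growth rates:
A = eⁿ is O(eⁿ)
C = n² log(n) is O(n² log n)
B = √n is O(√n)

Therefore, the order from fastest to slowest is: A > C > B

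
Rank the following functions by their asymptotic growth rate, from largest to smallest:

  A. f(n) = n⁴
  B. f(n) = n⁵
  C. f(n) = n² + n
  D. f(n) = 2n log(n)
B > A > C > D

Comparing growth rates:
B = n⁵ is O(n⁵)
A = n⁴ is O(n⁴)
C = n² + n is O(n²)
D = 2n log(n) is O(n log n)

Therefore, the order from fastest to slowest is: B > A > C > D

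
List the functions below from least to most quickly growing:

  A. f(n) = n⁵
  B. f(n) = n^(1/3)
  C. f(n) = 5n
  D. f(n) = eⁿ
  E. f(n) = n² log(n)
B < C < E < A < D

Comparing growth rates:
B = n^(1/3) is O(n^(1/3))
C = 5n is O(n)
E = n² log(n) is O(n² log n)
A = n⁵ is O(n⁵)
D = eⁿ is O(eⁿ)

Therefore, the order from slowest to fastest is: B < C < E < A < D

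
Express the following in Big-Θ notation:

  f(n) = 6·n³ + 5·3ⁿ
Θ(3ⁿ)

Order the terms by growth rate: 6·n³ ≺ 5·3ⁿ.
The fastest-growing term 5·3ⁿ dominates as n → ∞; dropping its constant factor gives Θ(3ⁿ).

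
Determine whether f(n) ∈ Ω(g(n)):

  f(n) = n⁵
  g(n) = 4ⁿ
False

f(n) = n⁵ is O(n⁵), and g(n) = 4ⁿ is O(4ⁿ).
Since O(n⁵) grows slower than O(4ⁿ), f(n) = Ω(g(n)) is false.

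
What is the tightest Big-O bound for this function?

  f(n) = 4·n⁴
O(n⁴)

The dominant term in 4·n⁴ is 4·n⁴, which is Θ(n⁴).
Constants are absorbed, so the tightest bound is O(n⁴).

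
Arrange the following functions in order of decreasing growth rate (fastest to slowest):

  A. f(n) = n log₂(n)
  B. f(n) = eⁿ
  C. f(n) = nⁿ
C > B > A

Comparing growth rates:
C = nⁿ is O(nⁿ)
B = eⁿ is O(eⁿ)
A = n log₂(n) is O(n log n)

Therefore, the order from fastest to slowest is: C > B > A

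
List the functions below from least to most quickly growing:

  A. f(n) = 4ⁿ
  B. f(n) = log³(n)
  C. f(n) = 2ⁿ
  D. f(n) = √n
B < D < C < A

Comparing growth rates:
B = log³(n) is O(log³ n)
D = √n is O(√n)
C = 2ⁿ is O(2ⁿ)
A = 4ⁿ is O(4ⁿ)

Therefore, the order from slowest to fastest is: B < D < C < A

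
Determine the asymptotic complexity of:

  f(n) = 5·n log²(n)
O(n log² n)

The dominant term in 5·n log²(n) is 5·n log²(n), which is Θ(n log² n).
Constants are absorbed, so the tightest bound is O(n log² n).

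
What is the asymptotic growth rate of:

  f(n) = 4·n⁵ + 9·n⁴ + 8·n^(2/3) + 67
Θ(n⁵)

Order the terms by growth rate: 67 ≺ 8·n^(2/3) ≺ 9·n⁴ ≺ 4·n⁵.
The fastest-growing term 4·n⁵ dominates as n → ∞; dropping its constant factor gives Θ(n⁵).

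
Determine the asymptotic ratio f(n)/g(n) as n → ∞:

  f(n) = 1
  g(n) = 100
1/100

Since 1 and 100 have the same growth rate (O(1)),
the ratio converges to a constant: 1/100.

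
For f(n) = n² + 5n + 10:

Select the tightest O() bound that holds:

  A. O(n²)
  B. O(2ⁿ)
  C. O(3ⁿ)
A

f(n) = n² + 5n + 10 is O(n²).
All listed options are valid Big-O bounds (upper bounds),
but O(n²) is the tightest (smallest valid bound).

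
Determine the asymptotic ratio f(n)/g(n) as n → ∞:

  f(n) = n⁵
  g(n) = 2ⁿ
0

Since n⁵ (O(n⁵)) grows slower than 2ⁿ (O(2ⁿ)),
the ratio f(n)/g(n) → 0 as n → ∞.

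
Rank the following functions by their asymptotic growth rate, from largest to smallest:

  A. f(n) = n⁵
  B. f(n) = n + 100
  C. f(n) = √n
A > B > C

Comparing growth rates:
A = n⁵ is O(n⁵)
B = n + 100 is O(n)
C = √n is O(√n)

Therefore, the order from fastest to slowest is: A > B > C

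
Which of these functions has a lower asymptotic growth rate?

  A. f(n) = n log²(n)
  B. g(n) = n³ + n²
A

f(n) = n log²(n) is O(n log² n), while g(n) = n³ + n² is O(n³).
Since O(n log² n) grows slower than O(n³), f(n) is dominated.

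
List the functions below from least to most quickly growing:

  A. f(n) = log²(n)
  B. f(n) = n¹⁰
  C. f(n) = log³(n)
A < C < B

Comparing growth rates:
A = log²(n) is O(log² n)
C = log³(n) is O(log³ n)
B = n¹⁰ is O(n¹⁰)

Therefore, the order from slowest to fastest is: A < C < B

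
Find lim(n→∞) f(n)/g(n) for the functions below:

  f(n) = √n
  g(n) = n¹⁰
0

Since √n (O(√n)) grows slower than n¹⁰ (O(n¹⁰)),
the ratio f(n)/g(n) → 0 as n → ∞.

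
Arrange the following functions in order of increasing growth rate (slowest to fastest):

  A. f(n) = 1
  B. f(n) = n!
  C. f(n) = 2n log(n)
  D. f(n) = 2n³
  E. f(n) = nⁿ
A < C < D < B < E

Comparing growth rates:
A = 1 is O(1)
C = 2n log(n) is O(n log n)
D = 2n³ is O(n³)
B = n! is O(n!)
E = nⁿ is O(nⁿ)

Therefore, the order from slowest to fastest is: A < C < D < B < E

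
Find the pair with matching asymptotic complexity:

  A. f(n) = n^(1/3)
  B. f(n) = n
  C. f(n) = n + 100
B and C

Examining each function:
  A. n^(1/3) is O(n^(1/3))
  B. n is O(n)
  C. n + 100 is O(n)

Functions B and C both have the same complexity class.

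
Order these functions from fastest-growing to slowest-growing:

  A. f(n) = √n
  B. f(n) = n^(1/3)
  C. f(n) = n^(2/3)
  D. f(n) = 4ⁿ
D > C > A > B

Comparing growth rates:
D = 4ⁿ is O(4ⁿ)
C = n^(2/3) is O(n^(2/3))
A = √n is O(√n)
B = n^(1/3) is O(n^(1/3))

Therefore, the order from fastest to slowest is: D > C > A > B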